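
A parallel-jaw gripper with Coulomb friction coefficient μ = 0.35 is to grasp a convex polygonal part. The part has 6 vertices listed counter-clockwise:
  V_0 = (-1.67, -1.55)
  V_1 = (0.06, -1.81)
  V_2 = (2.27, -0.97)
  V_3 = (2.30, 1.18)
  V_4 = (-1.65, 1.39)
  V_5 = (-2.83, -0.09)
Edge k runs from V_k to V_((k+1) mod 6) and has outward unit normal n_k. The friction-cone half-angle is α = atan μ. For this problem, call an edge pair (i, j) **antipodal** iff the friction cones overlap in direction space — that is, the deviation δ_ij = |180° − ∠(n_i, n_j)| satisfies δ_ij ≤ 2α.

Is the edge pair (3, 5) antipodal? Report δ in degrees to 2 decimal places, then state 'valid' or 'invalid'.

α = atan 0.35 = 19.29°;  2α = 38.58°
edge 3: e_3 = (-3.95, +0.21);  n_3 = (+0.0531, +0.9986)
edge 5: e_5 = (+1.16, -1.46);  n_5 = (-0.7830, -0.6221)
∠(n_3, n_5) = 131.51°
δ = |180° − 131.51°| = 48.49°
48.49° > 2α = 38.58°  →  invalid

δ = 48.49°, invalid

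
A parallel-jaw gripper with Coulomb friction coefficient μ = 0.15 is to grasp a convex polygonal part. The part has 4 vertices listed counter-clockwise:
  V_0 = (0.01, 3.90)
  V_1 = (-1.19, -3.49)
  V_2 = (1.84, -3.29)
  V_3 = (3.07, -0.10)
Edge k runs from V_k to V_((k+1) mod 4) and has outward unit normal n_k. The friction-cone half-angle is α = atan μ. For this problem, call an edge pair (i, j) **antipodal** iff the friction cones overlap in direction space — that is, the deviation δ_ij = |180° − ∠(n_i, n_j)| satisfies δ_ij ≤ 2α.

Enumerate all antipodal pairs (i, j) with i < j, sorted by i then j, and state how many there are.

α = atan 0.15 = 8.53°;  2α = 17.06°
n_0 = (-0.9871, +0.1603)
n_1 = (+0.0659, -0.9978)
n_2 = (+0.9330, -0.3598)
n_3 = (+0.7942, +0.6076)
  (0,1): δ = 77.00°  ·
  (0,2): δ = 11.86°  ✓
  (0,3): δ = 46.64°  ·
  (1,2): δ = 114.86°  ·
  (1,3): δ = 56.36°  ·
  (2,3): δ = 121.50°  ·
antipodal pairs: 1

count = 1; pairs: (0,2)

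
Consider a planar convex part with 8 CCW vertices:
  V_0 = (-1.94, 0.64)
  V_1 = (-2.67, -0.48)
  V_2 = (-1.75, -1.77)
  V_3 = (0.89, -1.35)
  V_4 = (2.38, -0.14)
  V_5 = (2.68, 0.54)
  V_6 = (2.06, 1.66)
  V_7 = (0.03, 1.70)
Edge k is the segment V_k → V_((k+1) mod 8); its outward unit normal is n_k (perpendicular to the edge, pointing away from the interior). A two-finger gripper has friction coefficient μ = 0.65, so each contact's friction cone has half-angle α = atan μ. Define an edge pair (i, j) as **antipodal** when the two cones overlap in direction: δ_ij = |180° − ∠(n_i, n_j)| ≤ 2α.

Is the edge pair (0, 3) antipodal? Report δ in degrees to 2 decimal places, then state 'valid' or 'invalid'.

δ = 17.82°, valid

α = atan 0.65 = 33.02°;  2α = 66.05°
edge 0: e_0 = (-0.73, -1.12);  n_0 = (-0.8378, +0.5460)
edge 3: e_3 = (+1.49, +1.21);  n_3 = (+0.6304, -0.7763)
∠(n_0, n_3) = 162.18°
δ = |180° − 162.18°| = 17.82°
17.82° ≤ 2α = 66.05°  →  valid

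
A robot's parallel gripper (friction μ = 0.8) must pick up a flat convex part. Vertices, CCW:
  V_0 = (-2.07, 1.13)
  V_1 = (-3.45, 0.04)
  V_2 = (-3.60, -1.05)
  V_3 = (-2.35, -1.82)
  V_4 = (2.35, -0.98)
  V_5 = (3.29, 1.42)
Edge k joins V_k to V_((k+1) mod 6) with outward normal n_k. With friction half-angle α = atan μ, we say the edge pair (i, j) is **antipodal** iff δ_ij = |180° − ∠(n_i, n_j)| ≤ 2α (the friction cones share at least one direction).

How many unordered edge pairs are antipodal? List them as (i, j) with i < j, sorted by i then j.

count = 8; pairs: (0,2), (0,3), (0,4), (1,3), (1,4), (2,5), (3,5), (4,5)

α = atan 0.8 = 38.66°;  2α = 77.32°
n_0 = (-0.6198, +0.7847)
n_1 = (-0.9907, +0.1363)
n_2 = (-0.5245, -0.8514)
n_3 = (+0.1759, -0.9844)
n_4 = (+0.9311, -0.3647)
n_5 = (-0.0540, +0.9985)
  (0,1): δ = 136.14°  ·
  (0,2): δ = 69.94°  ✓
  (0,3): δ = 28.17°  ✓
  (0,4): δ = 30.31°  ✓
  (0,5): δ = 144.79°  ·
  (1,2): δ = 113.80°  ·
  (1,3): δ = 72.03°  ✓
  (1,4): δ = 13.55°  ✓
  (1,5): δ = 100.93°  ·
  (2,3): δ = 138.23°  ·
  (2,4): δ = 79.76°  ·
  (2,5): δ = 34.73°  ✓
  (3,4): δ = 121.52°  ·
  (3,5): δ = 7.04°  ✓
  (4,5): δ = 65.51°  ✓
antipodal pairs: 8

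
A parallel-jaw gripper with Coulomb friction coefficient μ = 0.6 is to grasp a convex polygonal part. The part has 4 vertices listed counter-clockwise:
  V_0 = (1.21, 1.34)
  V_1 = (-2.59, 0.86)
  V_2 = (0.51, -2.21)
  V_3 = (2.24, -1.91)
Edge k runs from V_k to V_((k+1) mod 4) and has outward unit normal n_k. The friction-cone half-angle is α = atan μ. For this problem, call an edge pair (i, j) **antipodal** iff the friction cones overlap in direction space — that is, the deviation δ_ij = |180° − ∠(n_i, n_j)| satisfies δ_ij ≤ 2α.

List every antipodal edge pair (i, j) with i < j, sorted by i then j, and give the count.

α = atan 0.6 = 30.96°;  2α = 61.93°
n_0 = (-0.1253, +0.9921)
n_1 = (-0.7037, -0.7105)
n_2 = (+0.1709, -0.9853)
n_3 = (+0.9533, +0.3021)
  (0,1): δ = 51.92°  ✓
  (0,2): δ = 2.64°  ✓
  (0,3): δ = 100.39°  ·
  (1,2): δ = 125.44°  ·
  (1,3): δ = 27.69°  ✓
  (2,3): δ = 82.25°  ·
antipodal pairs: 3

count = 3; pairs: (0,1), (0,2), (1,3)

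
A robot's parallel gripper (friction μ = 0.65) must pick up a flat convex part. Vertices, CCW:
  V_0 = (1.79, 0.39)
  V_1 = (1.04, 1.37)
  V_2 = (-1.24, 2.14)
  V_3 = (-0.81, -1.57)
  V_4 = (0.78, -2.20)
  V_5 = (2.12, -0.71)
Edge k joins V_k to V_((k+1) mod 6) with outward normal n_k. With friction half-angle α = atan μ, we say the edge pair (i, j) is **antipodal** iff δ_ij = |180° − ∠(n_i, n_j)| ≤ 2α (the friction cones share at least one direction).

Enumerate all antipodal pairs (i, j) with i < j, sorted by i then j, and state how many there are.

α = atan 0.65 = 33.02°;  2α = 66.05°
n_0 = (+0.7941, +0.6078)
n_1 = (+0.3200, +0.9474)
n_2 = (-0.9934, -0.1151)
n_3 = (-0.3684, -0.9297)
n_4 = (+0.7435, -0.6687)
n_5 = (+0.9578, +0.2873)
  (0,1): δ = 146.09°  ·
  (0,2): δ = 30.82°  ✓
  (0,3): δ = 30.96°  ✓
  (0,4): δ = 100.61°  ·
  (0,5): δ = 159.27°  ·
  (1,2): δ = 64.73°  ✓
  (1,3): δ = 2.95°  ✓
  (1,4): δ = 66.69°  ·
  (1,5): δ = 125.36°  ·
  (2,3): δ = 118.23°  ·
  (2,4): δ = 48.58°  ✓
  (2,5): δ = 10.09°  ✓
  (3,4): δ = 110.35°  ·
  (3,5): δ = 51.69°  ✓
  (4,5): δ = 121.33°  ·
antipodal pairs: 7

count = 7; pairs: (0,2), (0,3), (1,2), (1,3), (2,4), (2,5), (3,5)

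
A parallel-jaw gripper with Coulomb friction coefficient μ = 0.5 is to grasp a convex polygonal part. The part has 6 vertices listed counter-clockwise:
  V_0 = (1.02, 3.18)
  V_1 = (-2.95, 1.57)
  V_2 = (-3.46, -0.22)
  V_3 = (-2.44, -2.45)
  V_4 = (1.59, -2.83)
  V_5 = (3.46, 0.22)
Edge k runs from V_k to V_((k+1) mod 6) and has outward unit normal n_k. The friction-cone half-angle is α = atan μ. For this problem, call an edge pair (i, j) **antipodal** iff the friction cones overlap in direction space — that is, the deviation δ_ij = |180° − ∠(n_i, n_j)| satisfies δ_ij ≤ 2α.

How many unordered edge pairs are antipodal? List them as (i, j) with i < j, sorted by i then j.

count = 5; pairs: (0,3), (0,4), (1,4), (2,5), (3,5)

α = atan 0.5 = 26.57°;  2α = 53.13°
n_0 = (-0.3758, +0.9267)
n_1 = (-0.9617, +0.2740)
n_2 = (-0.9094, -0.4160)
n_3 = (-0.0939, -0.9956)
n_4 = (+0.8525, -0.5227)
n_5 = (+0.7716, +0.6361)
  (0,1): δ = 127.98°  ·
  (0,2): δ = 87.50°  ·
  (0,3): δ = 27.46°  ✓
  (0,4): δ = 36.41°  ✓
  (0,5): δ = 107.42°  ·
  (1,2): δ = 139.52°  ·
  (1,3): δ = 79.48°  ·
  (1,4): δ = 15.61°  ✓
  (1,5): δ = 55.40°  ·
  (2,3): δ = 119.97°  ·
  (2,4): δ = 56.09°  ·
  (2,5): δ = 14.92°  ✓
  (3,4): δ = 116.13°  ·
  (3,5): δ = 45.11°  ✓
  (4,5): δ = 108.99°  ·
antipodal pairs: 5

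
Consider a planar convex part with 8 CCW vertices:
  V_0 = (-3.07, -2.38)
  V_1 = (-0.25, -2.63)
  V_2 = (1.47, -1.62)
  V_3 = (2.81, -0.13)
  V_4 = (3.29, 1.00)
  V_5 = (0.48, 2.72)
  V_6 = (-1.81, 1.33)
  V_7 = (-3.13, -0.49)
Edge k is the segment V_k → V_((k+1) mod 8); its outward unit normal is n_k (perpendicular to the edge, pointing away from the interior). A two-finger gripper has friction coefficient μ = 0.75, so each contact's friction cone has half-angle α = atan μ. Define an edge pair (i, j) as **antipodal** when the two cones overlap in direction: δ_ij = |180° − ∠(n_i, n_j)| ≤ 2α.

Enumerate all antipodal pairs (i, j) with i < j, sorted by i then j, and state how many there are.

α = atan 0.75 = 36.87°;  2α = 73.74°
n_0 = (-0.0883, -0.9961)
n_1 = (+0.5064, -0.8623)
n_2 = (+0.7435, -0.6687)
n_3 = (+0.9204, -0.3910)
n_4 = (+0.5221, +0.8529)
n_5 = (-0.5189, +0.8548)
n_6 = (-0.8095, +0.5871)
n_7 = (-0.9995, -0.0317)
  (0,1): δ = 144.51°  ·
  (0,2): δ = 126.90°  ·
  (0,3): δ = 107.95°  ·
  (0,4): δ = 26.40°  ✓
  (0,5): δ = 36.32°  ✓
  (0,6): δ = 59.11°  ✓
  (0,7): δ = 96.88°  ·
  (1,2): δ = 162.39°  ·
  (1,3): δ = 143.44°  ·
  (1,4): δ = 61.89°  ✓
  (1,5): δ = 0.84°  ✓
  (1,6): δ = 23.63°  ✓
  (1,7): δ = 61.40°  ✓
  (2,3): δ = 161.05°  ·
  (2,4): δ = 79.50°  ·
  (2,5): δ = 16.78°  ✓
  (2,6): δ = 6.01°  ✓
  (2,7): δ = 43.78°  ✓
  (3,4): δ = 98.46°  ·
  (3,5): δ = 35.73°  ✓
  (3,6): δ = 12.94°  ✓
  (3,7): δ = 24.83°  ✓
  (4,5): δ = 117.27°  ·
  (4,6): δ = 94.48°  ·
  (4,7): δ = 56.71°  ✓
  (5,6): δ = 157.21°  ·
  (5,7): δ = 119.44°  ·
  (6,7): δ = 142.23°  ·
antipodal pairs: 14

count = 14; pairs: (0,4), (0,5), (0,6), (1,4), (1,5), (1,6), (1,7), (2,5), (2,6), (2,7), (3,5), (3,6), (3,7), (4,7)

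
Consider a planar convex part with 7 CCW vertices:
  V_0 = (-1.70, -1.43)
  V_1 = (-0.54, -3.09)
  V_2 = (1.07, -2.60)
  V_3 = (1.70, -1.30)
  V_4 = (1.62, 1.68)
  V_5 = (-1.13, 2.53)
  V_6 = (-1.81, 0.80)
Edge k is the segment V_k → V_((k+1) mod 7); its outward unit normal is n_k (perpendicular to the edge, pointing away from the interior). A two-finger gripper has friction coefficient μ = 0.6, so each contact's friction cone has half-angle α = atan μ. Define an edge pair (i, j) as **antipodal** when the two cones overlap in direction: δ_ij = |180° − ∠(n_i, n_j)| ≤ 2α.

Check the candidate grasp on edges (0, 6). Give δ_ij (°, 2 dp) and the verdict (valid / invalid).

δ = 147.88°, invalid

α = atan 0.6 = 30.96°;  2α = 61.93°
edge 0: e_0 = (+1.16, -1.66);  n_0 = (-0.8197, -0.5728)
edge 6: e_6 = (+0.11, -2.23);  n_6 = (-0.9988, -0.0493)
∠(n_0, n_6) = 32.12°
δ = |180° − 32.12°| = 147.88°
147.88° > 2α = 61.93°  →  invalid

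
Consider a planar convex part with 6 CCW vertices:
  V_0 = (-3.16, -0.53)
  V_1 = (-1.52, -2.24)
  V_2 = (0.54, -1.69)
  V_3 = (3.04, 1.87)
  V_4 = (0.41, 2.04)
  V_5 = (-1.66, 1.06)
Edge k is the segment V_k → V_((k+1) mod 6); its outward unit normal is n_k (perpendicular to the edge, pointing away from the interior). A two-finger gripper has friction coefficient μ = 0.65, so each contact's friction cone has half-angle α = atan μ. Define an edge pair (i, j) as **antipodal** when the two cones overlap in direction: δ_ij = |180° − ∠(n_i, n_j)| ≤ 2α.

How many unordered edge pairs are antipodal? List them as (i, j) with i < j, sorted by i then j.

α = atan 0.65 = 33.02°;  2α = 66.05°
n_0 = (-0.7217, -0.6922)
n_1 = (+0.2580, -0.9662)
n_2 = (+0.8184, -0.5747)
n_3 = (+0.0645, +0.9979)
n_4 = (-0.4279, +0.9038)
n_5 = (-0.7274, +0.6862)
  (0,1): δ = 118.85°  ·
  (0,2): δ = 78.88°  ·
  (0,3): δ = 42.50°  ✓
  (0,4): δ = 71.53°  ·
  (0,5): δ = 92.87°  ·
  (1,2): δ = 140.03°  ·
  (1,3): δ = 18.65°  ✓
  (1,4): δ = 10.39°  ✓
  (1,5): δ = 31.72°  ✓
  (2,3): δ = 58.62°  ✓
  (2,4): δ = 29.59°  ✓
  (2,5): δ = 8.25°  ✓
  (3,4): δ = 150.97°  ·
  (3,5): δ = 129.63°  ·
  (4,5): δ = 158.67°  ·
antipodal pairs: 7

count = 7; pairs: (0,3), (1,3), (1,4), (1,5), (2,3), (2,4), (2,5)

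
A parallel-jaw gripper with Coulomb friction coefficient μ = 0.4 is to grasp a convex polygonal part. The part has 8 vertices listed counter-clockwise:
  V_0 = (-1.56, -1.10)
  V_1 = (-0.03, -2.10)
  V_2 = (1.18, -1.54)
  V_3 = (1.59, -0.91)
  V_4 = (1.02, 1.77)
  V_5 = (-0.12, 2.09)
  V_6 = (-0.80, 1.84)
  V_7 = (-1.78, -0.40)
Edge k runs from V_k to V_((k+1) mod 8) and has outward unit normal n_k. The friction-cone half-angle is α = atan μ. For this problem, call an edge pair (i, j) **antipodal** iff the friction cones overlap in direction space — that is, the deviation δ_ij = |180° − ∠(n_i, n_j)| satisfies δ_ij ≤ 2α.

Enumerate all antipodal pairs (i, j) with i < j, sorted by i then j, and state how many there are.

count = 8; pairs: (0,4), (1,4), (1,5), (1,6), (2,5), (2,6), (3,6), (3,7)

α = atan 0.4 = 21.80°;  2α = 43.60°
n_0 = (-0.5471, -0.8371)
n_1 = (+0.4200, -0.9075)
n_2 = (+0.8381, -0.5455)
n_3 = (+0.9781, +0.2080)
n_4 = (+0.2703, +0.9628)
n_5 = (-0.3451, +0.9386)
n_6 = (-0.9162, +0.4008)
n_7 = (-0.9540, -0.2998)
  (0,1): δ = 122.00°  ·
  (0,2): δ = 89.89°  ·
  (0,3): δ = 44.82°  ·
  (0,4): δ = 17.49°  ✓
  (0,5): δ = 53.35°  ·
  (0,6): δ = 99.54°  ·
  (0,7): δ = 140.62°  ·
  (1,2): δ = 147.89°  ·
  (1,3): δ = 102.83°  ·
  (1,4): δ = 40.51°  ✓
  (1,5): δ = 4.65°  ✓
  (1,6): δ = 41.54°  ✓
  (1,7): δ = 82.61°  ·
  (2,3): δ = 134.94°  ·
  (2,4): δ = 72.62°  ·
  (2,5): δ = 36.76°  ✓
  (2,6): δ = 9.43°  ✓
  (2,7): δ = 50.50°  ·
  (3,4): δ = 117.69°  ·
  (3,5): δ = 81.82°  ·
  (3,6): δ = 35.64°  ✓
  (3,7): δ = 5.44°  ✓
  (4,5): δ = 144.13°  ·
  (4,6): δ = 97.95°  ·
  (4,7): δ = 56.87°  ·
  (5,6): δ = 133.82°  ·
  (5,7): δ = 92.74°  ·
  (6,7): δ = 138.92°  ·
antipodal pairs: 8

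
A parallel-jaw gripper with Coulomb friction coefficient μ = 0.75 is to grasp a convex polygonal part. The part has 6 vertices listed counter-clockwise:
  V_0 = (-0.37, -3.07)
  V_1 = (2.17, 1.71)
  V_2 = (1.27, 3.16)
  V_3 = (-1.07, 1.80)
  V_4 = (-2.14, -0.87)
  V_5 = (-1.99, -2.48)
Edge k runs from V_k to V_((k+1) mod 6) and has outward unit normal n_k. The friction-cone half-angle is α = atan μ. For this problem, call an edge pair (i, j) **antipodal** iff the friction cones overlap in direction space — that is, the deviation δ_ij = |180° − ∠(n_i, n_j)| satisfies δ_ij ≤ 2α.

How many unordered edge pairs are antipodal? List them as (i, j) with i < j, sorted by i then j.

α = atan 0.75 = 36.87°;  2α = 73.74°
n_0 = (+0.8831, -0.4692)
n_1 = (+0.8496, +0.5274)
n_2 = (-0.5025, +0.8646)
n_3 = (-0.9282, +0.3720)
n_4 = (-0.9957, -0.0928)
n_5 = (-0.3422, -0.9396)
  (0,1): δ = 120.19°  ·
  (0,2): δ = 31.85°  ✓
  (0,3): δ = 6.15°  ✓
  (0,4): δ = 33.31°  ✓
  (0,5): δ = 97.97°  ·
  (1,2): δ = 91.66°  ·
  (1,3): δ = 53.67°  ✓
  (1,4): δ = 26.50°  ✓
  (1,5): δ = 38.16°  ✓
  (2,3): δ = 142.00°  ·
  (2,4): δ = 114.84°  ·
  (2,5): δ = 50.18°  ✓
  (3,4): δ = 152.84°  ·
  (3,5): δ = 88.17°  ·
  (4,5): δ = 115.33°  ·
antipodal pairs: 7

count = 7; pairs: (0,2), (0,3), (0,4), (1,3), (1,4), (1,5), (2,5)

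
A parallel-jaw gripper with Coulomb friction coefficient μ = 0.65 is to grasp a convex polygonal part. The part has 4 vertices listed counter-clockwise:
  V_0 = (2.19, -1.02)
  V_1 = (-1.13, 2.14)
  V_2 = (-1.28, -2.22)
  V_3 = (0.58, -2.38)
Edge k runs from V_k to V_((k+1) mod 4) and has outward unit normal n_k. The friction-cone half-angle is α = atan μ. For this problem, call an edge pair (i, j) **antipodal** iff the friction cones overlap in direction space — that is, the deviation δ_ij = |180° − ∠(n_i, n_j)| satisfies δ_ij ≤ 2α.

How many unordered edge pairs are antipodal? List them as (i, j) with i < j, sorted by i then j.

count = 3; pairs: (0,1), (0,2), (1,3)

α = atan 0.65 = 33.02°;  2α = 66.05°
n_0 = (+0.6894, +0.7243)
n_1 = (-0.9994, +0.0344)
n_2 = (-0.0857, -0.9963)
n_3 = (+0.6453, -0.7639)
  (0,1): δ = 48.38°  ✓
  (0,2): δ = 38.67°  ✓
  (0,3): δ = 83.77°  ·
  (1,2): δ = 92.95°  ·
  (1,3): δ = 47.84°  ✓
  (2,3): δ = 134.89°  ·
antipodal pairs: 3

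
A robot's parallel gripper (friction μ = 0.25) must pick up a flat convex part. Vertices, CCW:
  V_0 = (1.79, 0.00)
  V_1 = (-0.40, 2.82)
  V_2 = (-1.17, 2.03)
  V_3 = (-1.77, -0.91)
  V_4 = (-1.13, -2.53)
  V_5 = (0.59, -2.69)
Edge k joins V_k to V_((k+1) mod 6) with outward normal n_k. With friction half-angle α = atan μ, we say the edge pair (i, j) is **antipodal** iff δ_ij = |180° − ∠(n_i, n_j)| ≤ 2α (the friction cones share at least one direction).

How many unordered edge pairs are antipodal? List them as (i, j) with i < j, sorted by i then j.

count = 3; pairs: (0,3), (1,5), (2,5)

α = atan 0.25 = 14.04°;  2α = 28.07°
n_0 = (+0.7898, +0.6134)
n_1 = (-0.7161, +0.6980)
n_2 = (-0.9798, +0.2000)
n_3 = (-0.9301, -0.3674)
n_4 = (-0.0926, -0.9957)
n_5 = (+0.9133, -0.4074)
  (0,1): δ = 82.10°  ·
  (0,2): δ = 49.37°  ·
  (0,3): δ = 16.28°  ✓
  (0,4): δ = 46.85°  ·
  (0,5): δ = 118.13°  ·
  (1,2): δ = 147.27°  ·
  (1,3): δ = 114.18°  ·
  (1,4): δ = 51.05°  ·
  (1,5): δ = 20.22°  ✓
  (2,3): δ = 146.91°  ·
  (2,4): δ = 83.78°  ·
  (2,5): δ = 12.51°  ✓
  (3,4): δ = 116.87°  ·
  (3,5): δ = 45.60°  ·
  (4,5): δ = 108.73°  ·
antipodal pairs: 3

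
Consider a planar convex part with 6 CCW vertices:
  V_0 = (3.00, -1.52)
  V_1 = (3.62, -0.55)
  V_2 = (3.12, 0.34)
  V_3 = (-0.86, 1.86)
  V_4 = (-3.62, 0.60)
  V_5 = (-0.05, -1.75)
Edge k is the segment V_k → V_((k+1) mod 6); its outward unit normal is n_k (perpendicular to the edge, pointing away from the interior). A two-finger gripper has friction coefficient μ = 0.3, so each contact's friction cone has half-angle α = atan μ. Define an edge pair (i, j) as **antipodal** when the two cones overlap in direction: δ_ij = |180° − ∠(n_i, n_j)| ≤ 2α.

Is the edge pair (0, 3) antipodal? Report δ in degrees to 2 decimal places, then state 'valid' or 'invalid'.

α = atan 0.3 = 16.70°;  2α = 33.40°
edge 0: e_0 = (+0.62, +0.97);  n_0 = (+0.8426, -0.5386)
edge 3: e_3 = (-2.76, -1.26);  n_3 = (-0.4153, +0.9097)
∠(n_0, n_3) = 147.12°
δ = |180° − 147.12°| = 32.88°
32.88° ≤ 2α = 33.40°  →  valid

δ = 32.88°, valid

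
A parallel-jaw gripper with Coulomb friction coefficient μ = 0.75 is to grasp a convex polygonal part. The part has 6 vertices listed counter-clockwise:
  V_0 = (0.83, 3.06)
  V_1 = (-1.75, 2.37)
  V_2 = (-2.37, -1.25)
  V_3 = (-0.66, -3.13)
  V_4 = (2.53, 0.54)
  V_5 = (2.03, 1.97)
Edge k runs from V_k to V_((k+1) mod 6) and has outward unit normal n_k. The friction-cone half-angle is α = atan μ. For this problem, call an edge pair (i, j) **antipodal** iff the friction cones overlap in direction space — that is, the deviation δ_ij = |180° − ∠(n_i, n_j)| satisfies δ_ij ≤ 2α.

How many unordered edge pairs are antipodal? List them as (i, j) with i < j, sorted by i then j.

α = atan 0.75 = 36.87°;  2α = 73.74°
n_0 = (-0.2584, +0.9660)
n_1 = (-0.9856, +0.1688)
n_2 = (-0.7398, -0.6729)
n_3 = (+0.7547, -0.6560)
n_4 = (+0.9440, +0.3301)
n_5 = (+0.6724, +0.7402)
  (0,1): δ = 114.69°  ·
  (0,2): δ = 62.68°  ✓
  (0,3): δ = 34.03°  ✓
  (0,4): δ = 94.30°  ·
  (0,5): δ = 122.78°  ·
  (1,2): δ = 127.99°  ·
  (1,3): δ = 31.28°  ✓
  (1,4): δ = 28.99°  ✓
  (1,5): δ = 57.47°  ✓
  (2,3): δ = 83.29°  ·
  (2,4): δ = 23.02°  ✓
  (2,5): δ = 5.46°  ✓
  (3,4): δ = 119.73°  ·
  (3,5): δ = 91.25°  ·
  (4,5): δ = 151.52°  ·
antipodal pairs: 7

count = 7; pairs: (0,2), (0,3), (1,3), (1,4), (1,5), (2,4), (2,5)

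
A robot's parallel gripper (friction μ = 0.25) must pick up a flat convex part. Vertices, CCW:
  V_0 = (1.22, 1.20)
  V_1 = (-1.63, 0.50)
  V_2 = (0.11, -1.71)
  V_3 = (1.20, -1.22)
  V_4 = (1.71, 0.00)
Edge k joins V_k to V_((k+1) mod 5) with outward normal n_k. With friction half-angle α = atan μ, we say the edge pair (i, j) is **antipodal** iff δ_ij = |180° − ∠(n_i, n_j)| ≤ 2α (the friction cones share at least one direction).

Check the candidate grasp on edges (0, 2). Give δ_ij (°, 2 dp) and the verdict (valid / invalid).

α = atan 0.25 = 14.04°;  2α = 28.07°
edge 0: e_0 = (-2.85, -0.70);  n_0 = (-0.2385, +0.9711)
edge 2: e_2 = (+1.09, +0.49);  n_2 = (+0.4100, -0.9121)
∠(n_0, n_2) = 169.59°
δ = |180° − 169.59°| = 10.41°
10.41° ≤ 2α = 28.07°  →  valid

δ = 10.41°, valid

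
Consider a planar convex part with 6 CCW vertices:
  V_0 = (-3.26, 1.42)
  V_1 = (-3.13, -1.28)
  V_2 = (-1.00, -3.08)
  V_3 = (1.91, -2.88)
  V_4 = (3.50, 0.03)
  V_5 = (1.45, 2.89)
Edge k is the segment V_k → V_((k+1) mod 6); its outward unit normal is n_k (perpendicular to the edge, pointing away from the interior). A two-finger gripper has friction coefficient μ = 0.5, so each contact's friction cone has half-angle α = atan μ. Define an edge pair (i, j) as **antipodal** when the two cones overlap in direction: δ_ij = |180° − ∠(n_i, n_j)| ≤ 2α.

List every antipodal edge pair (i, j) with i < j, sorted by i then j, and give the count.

count = 5; pairs: (0,3), (0,4), (1,4), (2,5), (3,5)

α = atan 0.5 = 26.57°;  2α = 53.13°
n_0 = (-0.9988, -0.0481)
n_1 = (-0.6455, -0.7638)
n_2 = (+0.0686, -0.9976)
n_3 = (+0.8775, -0.4795)
n_4 = (+0.8128, +0.5826)
n_5 = (-0.2979, +0.9546)
  (0,1): δ = 132.96°  ·
  (0,2): δ = 88.82°  ·
  (0,3): δ = 31.41°  ✓
  (0,4): δ = 32.88°  ✓
  (0,5): δ = 104.58°  ·
  (1,2): δ = 135.87°  ·
  (1,3): δ = 78.45°  ·
  (1,4): δ = 14.17°  ✓
  (1,5): δ = 57.53°  ·
  (2,3): δ = 122.58°  ·
  (2,4): δ = 58.30°  ·
  (2,5): δ = 13.40°  ✓
  (3,4): δ = 115.72°  ·
  (3,5): δ = 44.01°  ✓
  (4,5): δ = 108.30°  ·
antipodal pairs: 5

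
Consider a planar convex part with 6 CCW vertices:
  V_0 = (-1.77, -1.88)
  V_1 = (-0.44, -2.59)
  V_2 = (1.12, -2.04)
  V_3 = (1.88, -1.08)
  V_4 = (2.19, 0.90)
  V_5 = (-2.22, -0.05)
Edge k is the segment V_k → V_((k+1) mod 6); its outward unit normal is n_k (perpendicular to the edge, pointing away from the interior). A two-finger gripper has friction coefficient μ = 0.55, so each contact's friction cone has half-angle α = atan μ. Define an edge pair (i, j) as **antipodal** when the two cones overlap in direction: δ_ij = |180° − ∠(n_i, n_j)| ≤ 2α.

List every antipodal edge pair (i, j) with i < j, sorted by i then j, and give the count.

count = 5; pairs: (0,4), (1,4), (2,4), (2,5), (3,5)

α = atan 0.55 = 28.81°;  2α = 57.62°
n_0 = (-0.4709, -0.8822)
n_1 = (+0.3325, -0.9431)
n_2 = (+0.7840, -0.6207)
n_3 = (+0.9880, -0.1547)
n_4 = (-0.2106, +0.9776)
n_5 = (-0.9711, -0.2388)
  (0,1): δ = 132.48°  ·
  (0,2): δ = 100.27°  ·
  (0,3): δ = 70.80°  ·
  (0,4): δ = 40.25°  ✓
  (0,5): δ = 131.91°  ·
  (1,2): δ = 147.79°  ·
  (1,3): δ = 118.32°  ·
  (1,4): δ = 7.26°  ✓
  (1,5): δ = 84.39°  ·
  (2,3): δ = 150.53°  ·
  (2,4): δ = 39.48°  ✓
  (2,5): δ = 52.18°  ✓
  (3,4): δ = 68.94°  ·
  (3,5): δ = 22.71°  ✓
  (4,5): δ = 88.34°  ·
antipodal pairs: 5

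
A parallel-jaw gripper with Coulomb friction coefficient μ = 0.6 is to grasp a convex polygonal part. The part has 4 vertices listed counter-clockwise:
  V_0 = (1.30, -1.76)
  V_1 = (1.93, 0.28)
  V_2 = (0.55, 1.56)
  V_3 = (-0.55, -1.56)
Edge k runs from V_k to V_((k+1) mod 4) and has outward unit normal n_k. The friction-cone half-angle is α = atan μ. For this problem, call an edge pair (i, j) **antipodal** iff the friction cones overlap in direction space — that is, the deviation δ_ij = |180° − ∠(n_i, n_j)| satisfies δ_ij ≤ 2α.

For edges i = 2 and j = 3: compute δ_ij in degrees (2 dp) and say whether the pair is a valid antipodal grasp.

α = atan 0.6 = 30.96°;  2α = 61.93°
edge 2: e_2 = (-1.10, -3.12);  n_2 = (-0.9431, +0.3325)
edge 3: e_3 = (+1.85, -0.20);  n_3 = (-0.1075, -0.9942)
∠(n_2, n_3) = 103.25°
δ = |180° − 103.25°| = 76.75°
76.75° > 2α = 61.93°  →  invalid

δ = 76.75°, invalid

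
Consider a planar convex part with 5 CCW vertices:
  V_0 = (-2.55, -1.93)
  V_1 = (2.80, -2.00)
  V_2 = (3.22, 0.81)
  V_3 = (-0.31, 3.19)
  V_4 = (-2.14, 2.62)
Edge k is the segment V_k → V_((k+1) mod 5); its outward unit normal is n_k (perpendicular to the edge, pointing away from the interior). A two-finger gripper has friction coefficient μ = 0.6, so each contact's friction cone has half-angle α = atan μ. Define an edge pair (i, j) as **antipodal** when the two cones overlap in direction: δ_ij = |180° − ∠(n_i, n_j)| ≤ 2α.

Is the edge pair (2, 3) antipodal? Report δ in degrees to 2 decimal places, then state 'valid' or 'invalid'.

δ = 128.71°, invalid

α = atan 0.6 = 30.96°;  2α = 61.93°
edge 2: e_2 = (-3.53, +2.38);  n_2 = (+0.5590, +0.8291)
edge 3: e_3 = (-1.83, -0.57);  n_3 = (-0.2974, +0.9548)
∠(n_2, n_3) = 51.29°
δ = |180° − 51.29°| = 128.71°
128.71° > 2α = 61.93°  →  invalid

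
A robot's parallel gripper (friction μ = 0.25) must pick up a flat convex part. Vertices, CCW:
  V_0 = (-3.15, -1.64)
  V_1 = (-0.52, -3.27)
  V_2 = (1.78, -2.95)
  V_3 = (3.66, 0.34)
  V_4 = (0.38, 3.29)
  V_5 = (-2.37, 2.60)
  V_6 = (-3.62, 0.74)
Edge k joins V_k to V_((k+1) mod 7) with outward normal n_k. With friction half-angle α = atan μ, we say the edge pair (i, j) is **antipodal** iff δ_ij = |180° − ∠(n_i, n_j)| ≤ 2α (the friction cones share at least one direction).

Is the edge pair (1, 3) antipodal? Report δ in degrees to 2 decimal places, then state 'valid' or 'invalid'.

δ = 49.89°, invalid

α = atan 0.25 = 14.04°;  2α = 28.07°
edge 1: e_1 = (+2.30, +0.32);  n_1 = (+0.1378, -0.9905)
edge 3: e_3 = (-3.28, +2.95);  n_3 = (+0.6687, +0.7435)
∠(n_1, n_3) = 130.11°
δ = |180° − 130.11°| = 49.89°
49.89° > 2α = 28.07°  →  invalid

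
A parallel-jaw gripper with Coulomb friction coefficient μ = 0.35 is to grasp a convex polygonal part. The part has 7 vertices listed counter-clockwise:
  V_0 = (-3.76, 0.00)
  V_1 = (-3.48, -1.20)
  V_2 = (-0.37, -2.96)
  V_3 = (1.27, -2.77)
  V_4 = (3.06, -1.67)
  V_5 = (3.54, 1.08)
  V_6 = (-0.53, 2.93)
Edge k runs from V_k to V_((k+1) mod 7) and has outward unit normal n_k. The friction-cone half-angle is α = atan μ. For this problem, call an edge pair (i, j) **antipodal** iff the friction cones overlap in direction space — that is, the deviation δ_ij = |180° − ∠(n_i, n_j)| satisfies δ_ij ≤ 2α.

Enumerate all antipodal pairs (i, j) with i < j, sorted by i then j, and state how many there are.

count = 6; pairs: (0,4), (1,5), (2,5), (2,6), (3,6), (4,6)

α = atan 0.35 = 19.29°;  2α = 38.58°
n_0 = (-0.9738, -0.2272)
n_1 = (-0.4925, -0.8703)
n_2 = (+0.1151, -0.9934)
n_3 = (+0.5236, -0.8520)
n_4 = (+0.9851, -0.1719)
n_5 = (+0.4138, +0.9104)
n_6 = (-0.6719, +0.7407)
  (0,1): δ = 132.64°  ·
  (0,2): δ = 96.53°  ·
  (0,3): δ = 71.56°  ·
  (0,4): δ = 23.03°  ✓
  (0,5): δ = 52.42°  ·
  (0,6): δ = 119.08°  ·
  (1,2): δ = 143.89°  ·
  (1,3): δ = 118.92°  ·
  (1,4): δ = 70.39°  ·
  (1,5): δ = 5.06°  ✓
  (1,6): δ = 71.72°  ·
  (2,3): δ = 155.04°  ·
  (2,4): δ = 106.51°  ·
  (2,5): δ = 31.05°  ✓
  (2,6): δ = 35.60°  ✓
  (3,4): δ = 131.47°  ·
  (3,5): δ = 56.02°  ·
  (3,6): δ = 10.64°  ✓
  (4,5): δ = 104.54°  ·
  (4,6): δ = 37.89°  ✓
  (5,6): δ = 113.34°  ·
antipodal pairs: 6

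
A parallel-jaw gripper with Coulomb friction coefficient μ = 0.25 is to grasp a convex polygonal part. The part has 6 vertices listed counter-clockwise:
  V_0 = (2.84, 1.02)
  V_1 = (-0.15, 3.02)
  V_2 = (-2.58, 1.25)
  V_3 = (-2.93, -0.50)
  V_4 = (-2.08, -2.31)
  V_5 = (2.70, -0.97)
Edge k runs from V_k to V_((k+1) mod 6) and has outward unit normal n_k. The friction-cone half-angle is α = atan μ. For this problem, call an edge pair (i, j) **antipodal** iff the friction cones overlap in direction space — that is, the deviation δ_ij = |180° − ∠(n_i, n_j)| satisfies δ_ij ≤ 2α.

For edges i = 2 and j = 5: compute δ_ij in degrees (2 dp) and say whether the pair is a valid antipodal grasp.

δ = 7.29°, valid

α = atan 0.25 = 14.04°;  2α = 28.07°
edge 2: e_2 = (-0.35, -1.75);  n_2 = (-0.9806, +0.1961)
edge 5: e_5 = (+0.14, +1.99);  n_5 = (+0.9975, -0.0702)
∠(n_2, n_5) = 172.71°
δ = |180° − 172.71°| = 7.29°
7.29° ≤ 2α = 28.07°  →  valid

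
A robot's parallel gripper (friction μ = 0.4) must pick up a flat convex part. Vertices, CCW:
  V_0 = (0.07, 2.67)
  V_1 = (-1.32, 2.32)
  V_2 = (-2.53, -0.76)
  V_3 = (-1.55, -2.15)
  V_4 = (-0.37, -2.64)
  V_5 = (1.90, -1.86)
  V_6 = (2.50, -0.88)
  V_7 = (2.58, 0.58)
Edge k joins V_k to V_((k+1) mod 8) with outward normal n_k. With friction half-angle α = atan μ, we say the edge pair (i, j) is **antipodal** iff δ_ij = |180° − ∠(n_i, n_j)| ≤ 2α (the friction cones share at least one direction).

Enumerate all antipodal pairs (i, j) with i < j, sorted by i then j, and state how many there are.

α = atan 0.4 = 21.80°;  2α = 43.60°
n_0 = (-0.2442, +0.9697)
n_1 = (-0.9308, +0.3657)
n_2 = (-0.8173, -0.5762)
n_3 = (-0.3835, -0.9235)
n_4 = (+0.3250, -0.9457)
n_5 = (+0.8529, -0.5222)
n_6 = (+0.9985, -0.0547)
n_7 = (+0.6399, +0.7685)
  (0,1): δ = 125.58°  ·
  (0,2): δ = 68.95°  ·
  (0,3): δ = 36.68°  ✓
  (0,4): δ = 4.83°  ✓
  (0,5): δ = 44.39°  ·
  (0,6): δ = 72.73°  ·
  (0,7): δ = 126.08°  ·
  (1,2): δ = 123.37°  ·
  (1,3): δ = 91.10°  ·
  (1,4): δ = 49.59°  ·
  (1,5): δ = 10.03°  ✓
  (1,6): δ = 18.31°  ✓
  (1,7): δ = 71.66°  ·
  (2,3): δ = 147.74°  ·
  (2,4): δ = 106.22°  ·
  (2,5): δ = 66.66°  ·
  (2,6): δ = 38.32°  ✓
  (2,7): δ = 15.03°  ✓
  (3,4): δ = 138.49°  ·
  (3,5): δ = 98.93°  ·
  (3,6): δ = 70.59°  ·
  (3,7): δ = 17.23°  ✓
  (4,5): δ = 140.44°  ·
  (4,6): δ = 112.10°  ·
  (4,7): δ = 58.75°  ·
  (5,6): δ = 151.66°  ·
  (5,7): δ = 98.31°  ·
  (6,7): δ = 126.65°  ·
antipodal pairs: 7

count = 7; pairs: (0,3), (0,4), (1,5), (1,6), (2,6), (2,7), (3,7)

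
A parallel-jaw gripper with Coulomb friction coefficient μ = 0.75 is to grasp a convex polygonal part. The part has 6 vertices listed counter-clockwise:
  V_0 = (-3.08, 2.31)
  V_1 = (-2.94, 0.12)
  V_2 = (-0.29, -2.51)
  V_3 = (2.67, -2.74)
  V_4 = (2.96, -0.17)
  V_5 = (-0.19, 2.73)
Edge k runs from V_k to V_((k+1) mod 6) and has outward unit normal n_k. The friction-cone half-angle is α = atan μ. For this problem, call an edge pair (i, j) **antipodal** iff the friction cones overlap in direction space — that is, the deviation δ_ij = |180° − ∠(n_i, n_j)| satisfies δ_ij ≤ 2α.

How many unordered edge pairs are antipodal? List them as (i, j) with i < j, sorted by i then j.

count = 7; pairs: (0,3), (0,4), (1,3), (1,4), (1,5), (2,4), (2,5)

α = atan 0.75 = 36.87°;  2α = 73.74°
n_0 = (-0.9980, -0.0638)
n_1 = (-0.7044, -0.7098)
n_2 = (-0.0775, -0.9970)
n_3 = (+0.9937, -0.1121)
n_4 = (+0.6773, +0.7357)
n_5 = (-0.1438, +0.9896)
  (0,1): δ = 138.44°  ·
  (0,2): δ = 98.10°  ·
  (0,3): δ = 10.10°  ✓
  (0,4): δ = 43.71°  ✓
  (0,5): δ = 94.61°  ·
  (1,2): δ = 139.66°  ·
  (1,3): δ = 51.66°  ✓
  (1,4): δ = 2.15°  ✓
  (1,5): δ = 53.05°  ✓
  (2,3): δ = 91.99°  ·
  (2,4): δ = 38.19°  ✓
  (2,5): δ = 12.71°  ✓
  (3,4): δ = 126.20°  ·
  (3,5): δ = 75.29°  ·
  (4,5): δ = 129.10°  ·
antipodal pairs: 7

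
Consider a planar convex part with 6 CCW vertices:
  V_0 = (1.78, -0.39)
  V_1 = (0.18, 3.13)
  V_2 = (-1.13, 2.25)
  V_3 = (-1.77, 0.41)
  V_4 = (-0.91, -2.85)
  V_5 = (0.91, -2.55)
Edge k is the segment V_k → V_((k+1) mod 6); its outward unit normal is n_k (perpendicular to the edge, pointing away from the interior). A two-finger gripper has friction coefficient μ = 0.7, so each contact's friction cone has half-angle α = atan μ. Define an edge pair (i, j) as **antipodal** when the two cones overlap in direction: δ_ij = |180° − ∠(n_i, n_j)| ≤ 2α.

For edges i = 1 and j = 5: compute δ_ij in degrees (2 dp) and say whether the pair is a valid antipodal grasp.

α = atan 0.7 = 34.99°;  2α = 69.98°
edge 1: e_1 = (-1.31, -0.88);  n_1 = (-0.5576, +0.8301)
edge 5: e_5 = (+0.87, +2.16);  n_5 = (+0.9276, -0.3736)
∠(n_1, n_5) = 145.83°
δ = |180° − 145.83°| = 34.17°
34.17° ≤ 2α = 69.98°  →  valid

δ = 34.17°, valid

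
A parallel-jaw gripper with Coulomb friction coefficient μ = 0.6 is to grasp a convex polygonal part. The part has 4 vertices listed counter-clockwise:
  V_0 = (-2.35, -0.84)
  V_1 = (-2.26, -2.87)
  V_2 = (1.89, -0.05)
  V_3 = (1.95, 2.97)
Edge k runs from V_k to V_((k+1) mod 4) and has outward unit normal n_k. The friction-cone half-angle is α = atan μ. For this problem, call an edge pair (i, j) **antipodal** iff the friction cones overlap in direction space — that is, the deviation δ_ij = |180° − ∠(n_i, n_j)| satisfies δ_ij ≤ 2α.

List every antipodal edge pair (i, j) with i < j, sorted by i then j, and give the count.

α = atan 0.6 = 30.96°;  2α = 61.93°
n_0 = (-0.9990, -0.0443)
n_1 = (+0.5620, -0.8271)
n_2 = (+0.9998, -0.0199)
n_3 = (-0.6632, +0.7485)
  (0,1): δ = 58.34°  ✓
  (0,2): δ = 3.68°  ✓
  (0,3): δ = 129.00°  ·
  (1,2): δ = 125.33°  ·
  (1,3): δ = 7.35°  ✓
  (2,3): δ = 47.32°  ✓
antipodal pairs: 4

count = 4; pairs: (0,1), (0,2), (1,3), (2,3)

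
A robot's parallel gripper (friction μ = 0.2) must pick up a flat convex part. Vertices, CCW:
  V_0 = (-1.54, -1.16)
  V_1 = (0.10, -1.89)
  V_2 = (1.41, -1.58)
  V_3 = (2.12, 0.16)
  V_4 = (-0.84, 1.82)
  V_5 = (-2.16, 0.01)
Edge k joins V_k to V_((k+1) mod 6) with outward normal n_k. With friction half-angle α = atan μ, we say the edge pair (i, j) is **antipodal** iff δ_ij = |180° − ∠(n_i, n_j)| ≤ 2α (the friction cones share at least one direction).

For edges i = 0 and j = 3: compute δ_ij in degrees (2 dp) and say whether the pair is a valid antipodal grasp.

δ = 5.29°, valid

α = atan 0.2 = 11.31°;  2α = 22.62°
edge 0: e_0 = (+1.64, -0.73);  n_0 = (-0.4067, -0.9136)
edge 3: e_3 = (-2.96, +1.66);  n_3 = (+0.4891, +0.8722)
∠(n_0, n_3) = 174.71°
δ = |180° − 174.71°| = 5.29°
5.29° ≤ 2α = 22.62°  →  valid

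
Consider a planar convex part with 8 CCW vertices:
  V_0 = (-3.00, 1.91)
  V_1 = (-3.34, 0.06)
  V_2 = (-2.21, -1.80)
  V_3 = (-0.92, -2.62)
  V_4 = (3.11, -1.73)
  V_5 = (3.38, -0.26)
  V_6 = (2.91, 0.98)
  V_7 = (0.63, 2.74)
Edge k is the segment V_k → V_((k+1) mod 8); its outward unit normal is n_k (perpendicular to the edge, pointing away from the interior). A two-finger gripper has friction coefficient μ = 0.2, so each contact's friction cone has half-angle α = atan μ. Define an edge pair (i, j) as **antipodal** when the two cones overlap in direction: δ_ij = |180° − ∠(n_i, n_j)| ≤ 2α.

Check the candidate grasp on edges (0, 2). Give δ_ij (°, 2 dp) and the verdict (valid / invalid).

α = atan 0.2 = 11.31°;  2α = 22.62°
edge 0: e_0 = (-0.34, -1.85);  n_0 = (-0.9835, +0.1808)
edge 2: e_2 = (+1.29, -0.82);  n_2 = (-0.5365, -0.8439)
∠(n_0, n_2) = 67.97°
δ = |180° − 67.97°| = 112.03°
112.03° > 2α = 22.62°  →  invalid

δ = 112.03°, invalid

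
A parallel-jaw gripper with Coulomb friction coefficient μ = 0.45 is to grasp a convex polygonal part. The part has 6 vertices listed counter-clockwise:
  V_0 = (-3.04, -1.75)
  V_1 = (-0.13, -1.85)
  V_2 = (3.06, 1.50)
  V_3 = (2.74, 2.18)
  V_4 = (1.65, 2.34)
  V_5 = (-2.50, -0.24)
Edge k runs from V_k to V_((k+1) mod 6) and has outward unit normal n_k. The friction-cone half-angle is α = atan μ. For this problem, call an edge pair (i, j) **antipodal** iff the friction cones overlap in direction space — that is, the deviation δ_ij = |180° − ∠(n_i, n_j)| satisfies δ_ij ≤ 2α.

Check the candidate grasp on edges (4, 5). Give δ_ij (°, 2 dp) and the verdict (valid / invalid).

α = atan 0.45 = 24.23°;  2α = 48.46°
edge 4: e_4 = (-4.15, -2.58);  n_4 = (-0.5280, +0.8493)
edge 5: e_5 = (-0.54, -1.51);  n_5 = (-0.9416, +0.3367)
∠(n_4, n_5) = 38.45°
δ = |180° − 38.45°| = 141.55°
141.55° > 2α = 48.46°  →  invalid

δ = 141.55°, invalid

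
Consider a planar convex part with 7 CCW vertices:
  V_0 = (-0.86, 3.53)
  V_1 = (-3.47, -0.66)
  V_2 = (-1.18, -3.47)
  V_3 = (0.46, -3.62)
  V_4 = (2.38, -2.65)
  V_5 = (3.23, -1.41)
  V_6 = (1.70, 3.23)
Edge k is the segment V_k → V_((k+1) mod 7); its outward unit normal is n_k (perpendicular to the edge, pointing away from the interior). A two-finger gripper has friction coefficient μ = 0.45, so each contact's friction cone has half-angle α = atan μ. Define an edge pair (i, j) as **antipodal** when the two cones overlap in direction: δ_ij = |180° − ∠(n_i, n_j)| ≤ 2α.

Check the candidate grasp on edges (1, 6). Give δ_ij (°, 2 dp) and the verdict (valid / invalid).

δ = 44.14°, valid

α = atan 0.45 = 24.23°;  2α = 48.46°
edge 1: e_1 = (+2.29, -2.81);  n_1 = (-0.7752, -0.6317)
edge 6: e_6 = (-2.56, +0.30);  n_6 = (+0.1164, +0.9932)
∠(n_1, n_6) = 135.86°
δ = |180° − 135.86°| = 44.14°
44.14° ≤ 2α = 48.46°  →  valid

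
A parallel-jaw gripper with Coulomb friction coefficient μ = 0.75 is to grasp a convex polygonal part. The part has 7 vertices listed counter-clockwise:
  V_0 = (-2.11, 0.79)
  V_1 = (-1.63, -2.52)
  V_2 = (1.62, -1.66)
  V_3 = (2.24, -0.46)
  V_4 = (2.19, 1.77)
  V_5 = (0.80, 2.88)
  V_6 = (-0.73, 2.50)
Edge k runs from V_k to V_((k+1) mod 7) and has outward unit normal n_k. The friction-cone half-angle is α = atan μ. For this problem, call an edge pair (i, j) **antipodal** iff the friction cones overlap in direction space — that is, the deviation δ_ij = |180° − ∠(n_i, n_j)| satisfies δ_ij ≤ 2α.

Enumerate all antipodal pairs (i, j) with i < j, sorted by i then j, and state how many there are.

count = 9; pairs: (0,2), (0,3), (0,4), (1,4), (1,5), (1,6), (2,5), (2,6), (3,6)

α = atan 0.75 = 36.87°;  2α = 73.74°
n_0 = (-0.9896, -0.1435)
n_1 = (+0.2558, -0.9667)
n_2 = (+0.8884, -0.4590)
n_3 = (+0.9997, +0.0224)
n_4 = (+0.6240, +0.7814)
n_5 = (-0.2410, +0.9705)
n_6 = (-0.7782, +0.6280)
  (0,1): δ = 83.43°  ·
  (0,2): δ = 35.58°  ✓
  (0,3): δ = 6.97°  ✓
  (0,4): δ = 43.14°  ✓
  (0,5): δ = 95.70°  ·
  (0,6): δ = 132.84°  ·
  (1,2): δ = 132.15°  ·
  (1,3): δ = 103.54°  ·
  (1,4): δ = 53.43°  ✓
  (1,5): δ = 0.87°  ✓
  (1,6): δ = 36.27°  ✓
  (2,3): δ = 151.39°  ·
  (2,4): δ = 101.29°  ·
  (2,5): δ = 48.73°  ✓
  (2,6): δ = 11.58°  ✓
  (3,4): δ = 129.89°  ·
  (3,5): δ = 77.34°  ·
  (3,6): δ = 40.19°  ✓
  (4,5): δ = 127.44°  ·
  (4,6): δ = 90.29°  ·
  (5,6): δ = 142.85°  ·
antipodal pairs: 9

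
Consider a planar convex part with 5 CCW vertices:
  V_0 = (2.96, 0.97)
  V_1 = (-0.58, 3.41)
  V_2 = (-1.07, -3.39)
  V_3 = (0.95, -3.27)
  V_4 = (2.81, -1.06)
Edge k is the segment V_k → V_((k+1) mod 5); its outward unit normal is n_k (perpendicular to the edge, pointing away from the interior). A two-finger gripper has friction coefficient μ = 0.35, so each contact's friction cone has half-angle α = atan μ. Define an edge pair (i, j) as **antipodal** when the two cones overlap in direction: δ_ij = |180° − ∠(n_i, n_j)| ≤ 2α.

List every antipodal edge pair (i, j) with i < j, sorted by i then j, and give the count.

count = 3; pairs: (0,2), (1,3), (1,4)

α = atan 0.35 = 19.29°;  2α = 38.58°
n_0 = (+0.5675, +0.8234)
n_1 = (-0.9974, +0.0719)
n_2 = (+0.0593, -0.9982)
n_3 = (+0.7651, -0.6439)
n_4 = (+0.9973, -0.0737)
  (0,1): δ = 59.54°  ·
  (0,2): δ = 37.98°  ✓
  (0,3): δ = 84.49°  ·
  (0,4): δ = 120.35°  ·
  (1,2): δ = 82.48°  ·
  (1,3): δ = 35.96°  ✓
  (1,4): δ = 0.10°  ✓
  (2,3): δ = 133.48°  ·
  (2,4): δ = 97.63°  ·
  (3,4): δ = 144.14°  ·
antipodal pairs: 3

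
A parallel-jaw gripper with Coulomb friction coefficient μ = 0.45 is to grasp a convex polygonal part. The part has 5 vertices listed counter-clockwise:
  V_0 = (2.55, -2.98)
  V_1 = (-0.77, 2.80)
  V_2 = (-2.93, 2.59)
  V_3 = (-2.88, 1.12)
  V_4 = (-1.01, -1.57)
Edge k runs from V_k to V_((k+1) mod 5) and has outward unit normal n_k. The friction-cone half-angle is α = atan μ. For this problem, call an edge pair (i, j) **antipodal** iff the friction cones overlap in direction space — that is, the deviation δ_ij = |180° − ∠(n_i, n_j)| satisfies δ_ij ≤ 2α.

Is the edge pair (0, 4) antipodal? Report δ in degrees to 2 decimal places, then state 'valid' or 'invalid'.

δ = 38.52°, valid

α = atan 0.45 = 24.23°;  2α = 48.46°
edge 0: e_0 = (-3.32, +5.78);  n_0 = (+0.8671, +0.4981)
edge 4: e_4 = (+3.56, -1.41);  n_4 = (-0.3682, -0.9297)
∠(n_0, n_4) = 141.48°
δ = |180° − 141.48°| = 38.52°
38.52° ≤ 2α = 48.46°  →  valid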